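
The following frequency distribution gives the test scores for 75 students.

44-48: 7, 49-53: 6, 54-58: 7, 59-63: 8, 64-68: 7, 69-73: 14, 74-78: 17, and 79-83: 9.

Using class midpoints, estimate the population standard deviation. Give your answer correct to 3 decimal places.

11.020

Midpoints: 46, 51, 56, 61, 66, 71, 76, 81
n = 75, Σfm = 4985, mean = 66.4667
Σfm² = 340445
Σf(m − x̄)² = Σfm² − (Σfm)²/n = 340445 − 4985²/75 = 9108.6667
Population variance = 9108.6667 / 75 = 121.4489
Standard deviation = √121.4489 = 11.0204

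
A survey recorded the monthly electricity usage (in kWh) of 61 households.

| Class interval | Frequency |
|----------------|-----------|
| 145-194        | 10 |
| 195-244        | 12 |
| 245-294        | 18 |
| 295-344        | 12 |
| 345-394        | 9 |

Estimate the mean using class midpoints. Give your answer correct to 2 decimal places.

267.86

Midpoints: 169.5, 219.5, 269.5, 319.5, 369.5
Σfm = 10×169.5 + 12×219.5 + 18×269.5 + 12×319.5 + 9×369.5 = 16339.5
n = Σf = 61
Mean = 16339.5 / 61 = 267.8607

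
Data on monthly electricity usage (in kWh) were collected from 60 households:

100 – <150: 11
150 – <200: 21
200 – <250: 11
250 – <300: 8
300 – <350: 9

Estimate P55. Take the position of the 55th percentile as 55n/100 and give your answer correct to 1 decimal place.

204.5

Cumulative frequencies: 11, 32, 43, 51, 60
n = 60; position = 55n/100 = 33.
This falls in the class 200 – <250: L = 200, F = 32, f = 11, h = 50.
55th percentile ≈ 200 + ((33 − 32) / 11) × 50 = 204.5455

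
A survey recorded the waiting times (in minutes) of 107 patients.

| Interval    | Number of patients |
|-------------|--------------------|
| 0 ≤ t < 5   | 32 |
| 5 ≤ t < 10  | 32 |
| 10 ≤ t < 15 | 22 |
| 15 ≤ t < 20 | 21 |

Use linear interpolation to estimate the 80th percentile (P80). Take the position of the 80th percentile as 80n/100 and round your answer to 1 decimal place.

Cumulative frequencies: 32, 64, 86, 107
n = 107; position = 80n/100 = 85.6.
This falls in the class 10 ≤ t < 15: L = 10, F = 64, f = 22, h = 5.
80th percentile ≈ 10 + ((85.6 − 64) / 22) × 5 = 14.9091

14.9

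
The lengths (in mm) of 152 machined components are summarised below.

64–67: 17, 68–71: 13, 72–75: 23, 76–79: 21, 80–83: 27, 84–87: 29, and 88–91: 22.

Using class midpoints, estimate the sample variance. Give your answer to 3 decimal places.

Midpoints: 65.5, 69.5, 73.5, 77.5, 81.5, 85.5, 89.5
n = 152, Σfm = 11984, mean = 78.8421
Σfm² = 953674
Σf(m − x̄)² = Σfm² − (Σfm)²/n = 953674 − 11984²/152 = 8830.2105
Sample variance = 8830.2105 / 151 = 58.4782

58.478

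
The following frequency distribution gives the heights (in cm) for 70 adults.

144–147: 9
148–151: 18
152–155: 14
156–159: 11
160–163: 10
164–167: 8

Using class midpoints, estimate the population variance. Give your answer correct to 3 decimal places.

Midpoints: 145.5, 149.5, 153.5, 157.5, 161.5, 165.5
n = 70, Σfm = 10821, mean = 154.5857
Σfm² = 1675521.5
Σf(m − x̄)² = Σfm² − (Σfm)²/n = 1675521.5 − 10821²/70 = 2749.4857
Population variance = 2749.4857 / 70 = 39.2784

39.278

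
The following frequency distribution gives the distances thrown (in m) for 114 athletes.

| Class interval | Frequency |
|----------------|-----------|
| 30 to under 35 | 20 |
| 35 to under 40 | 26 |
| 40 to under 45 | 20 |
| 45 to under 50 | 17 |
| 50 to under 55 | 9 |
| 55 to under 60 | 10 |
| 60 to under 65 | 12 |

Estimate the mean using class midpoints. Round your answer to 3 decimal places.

44.561

Midpoints: 32.5, 37.5, 42.5, 47.5, 52.5, 57.5, 62.5
Σfm = 20×32.5 + 26×37.5 + 20×42.5 + 17×47.5 + 9×52.5 + 10×57.5 + 12×62.5 = 5080
n = Σf = 114
Mean = 5080 / 114 = 44.5614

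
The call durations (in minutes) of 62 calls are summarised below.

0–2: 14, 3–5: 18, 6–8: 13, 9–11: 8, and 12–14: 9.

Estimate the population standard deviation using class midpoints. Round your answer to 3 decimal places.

4.024

Midpoints: 1, 4, 7, 10, 13
n = 62, Σfm = 374, mean = 6.0323
Σfm² = 3260
Σf(m − x̄)² = Σfm² − (Σfm)²/n = 3260 − 374²/62 = 1003.9355
Population variance = 1003.9355 / 62 = 16.1925
Standard deviation = √16.1925 = 4.0240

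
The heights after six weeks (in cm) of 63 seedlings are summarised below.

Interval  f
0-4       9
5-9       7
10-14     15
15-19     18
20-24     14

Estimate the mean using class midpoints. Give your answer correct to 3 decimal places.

13.667

Midpoints: 2, 7, 12, 17, 22
Σfm = 9×2 + 7×7 + 15×12 + 18×17 + 14×22 = 861
n = Σf = 63
Mean = 861 / 63 = 13.6667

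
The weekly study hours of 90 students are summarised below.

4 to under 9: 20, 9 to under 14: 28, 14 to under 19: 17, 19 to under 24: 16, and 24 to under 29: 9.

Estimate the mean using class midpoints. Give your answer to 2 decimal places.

Midpoints: 6.5, 11.5, 16.5, 21.5, 26.5
Σfm = 20×6.5 + 28×11.5 + 17×16.5 + 16×21.5 + 9×26.5 = 1315
n = Σf = 90
Mean = 1315 / 90 = 14.6111

14.61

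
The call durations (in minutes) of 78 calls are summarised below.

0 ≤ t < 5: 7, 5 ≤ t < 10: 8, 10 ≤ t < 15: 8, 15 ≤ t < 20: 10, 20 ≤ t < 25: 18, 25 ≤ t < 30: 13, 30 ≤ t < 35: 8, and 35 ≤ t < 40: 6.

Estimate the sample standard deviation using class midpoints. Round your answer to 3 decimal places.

10.076

Midpoints: 2.5, 7.5, 12.5, 17.5, 22.5, 27.5, 32.5, 37.5
n = 78, Σfm = 1600, mean = 20.5128
Σfm² = 40637.5
Σf(m − x̄)² = Σfm² − (Σfm)²/n = 40637.5 − 1600²/78 = 7816.9872
Sample variance = 7816.9872 / 77 = 101.5193
Standard deviation = √101.5193 = 10.0757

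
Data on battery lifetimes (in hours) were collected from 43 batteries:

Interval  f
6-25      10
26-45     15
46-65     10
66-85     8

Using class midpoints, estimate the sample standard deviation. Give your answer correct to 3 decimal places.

20.941

Midpoints: 15.5, 35.5, 55.5, 75.5
n = 43, Σfm = 1846.5, mean = 42.9419
Σfm² = 97710.75
Σf(m − x̄)² = Σfm² − (Σfm)²/n = 97710.75 − 1846.5²/43 = 18418.6047
Sample variance = 18418.6047 / 42 = 438.5382
Standard deviation = √438.5382 = 20.9413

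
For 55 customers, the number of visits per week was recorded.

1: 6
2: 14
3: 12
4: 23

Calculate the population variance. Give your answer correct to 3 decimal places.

Values: 1, 2, 3, 4
n = 55, Σfx = 162, mean = 2.9455
Σfx² = 538
Σf(x − x̄)² = Σfx² − (Σfx)²/n = 538 − 162²/55 = 60.8364
Population variance = 60.8364 / 55 = 1.1061

1.106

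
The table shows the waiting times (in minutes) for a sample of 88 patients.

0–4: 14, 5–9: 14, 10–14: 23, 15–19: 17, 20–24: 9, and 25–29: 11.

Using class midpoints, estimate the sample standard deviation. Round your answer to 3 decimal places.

Midpoints: 2, 7, 12, 17, 22, 27
n = 88, Σfm = 1186, mean = 13.4773
Σfm² = 21342
Σf(m − x̄)² = Σfm² − (Σfm)²/n = 21342 − 1186²/88 = 5357.9545
Sample variance = 5357.9545 / 87 = 61.5857
Standard deviation = √61.5857 = 7.8477

7.848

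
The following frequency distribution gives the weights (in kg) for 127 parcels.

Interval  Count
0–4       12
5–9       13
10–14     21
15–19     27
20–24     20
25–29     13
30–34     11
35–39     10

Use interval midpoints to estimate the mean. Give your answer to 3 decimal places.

Midpoints: 2, 7, 12, 17, 22, 27, 32, 37
Σfm = 12×2 + 13×7 + 21×12 + 27×17 + 20×22 + 13×27 + 11×32 + 10×37 = 2339
n = Σf = 127
Mean = 2339 / 127 = 18.4173

18.417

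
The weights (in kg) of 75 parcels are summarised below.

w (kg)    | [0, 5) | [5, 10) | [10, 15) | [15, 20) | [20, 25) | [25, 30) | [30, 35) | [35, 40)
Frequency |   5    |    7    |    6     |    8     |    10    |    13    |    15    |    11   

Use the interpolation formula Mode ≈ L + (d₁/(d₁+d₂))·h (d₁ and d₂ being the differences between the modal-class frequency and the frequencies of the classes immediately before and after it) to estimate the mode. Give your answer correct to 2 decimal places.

Modal class: [30, 35) (highest frequency 15).
d₁ = 15 − 13 = 2, d₂ = 15 − 11 = 4
Mode ≈ 30 + (2/(2+4)) × 5 = 30 + 1.6667 = 31.6667

31.67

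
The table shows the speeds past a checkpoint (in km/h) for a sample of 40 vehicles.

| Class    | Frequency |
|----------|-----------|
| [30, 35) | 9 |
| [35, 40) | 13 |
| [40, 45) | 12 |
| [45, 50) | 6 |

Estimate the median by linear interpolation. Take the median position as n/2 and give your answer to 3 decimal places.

Cumulative frequencies: 9, 22, 34, 40
n = 40; position = n/2 = 20.
This falls in the class [35, 40): L = 35, F = 9, f = 13, h = 5.
Median ≈ 35 + ((20 − 9) / 13) × 5 = 39.2308

39.231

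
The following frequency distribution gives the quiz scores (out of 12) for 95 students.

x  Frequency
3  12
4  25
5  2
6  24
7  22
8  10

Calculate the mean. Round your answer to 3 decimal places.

Values: 3, 4, 5, 6, 7, 8
Σfx = 12×3 + 25×4 + 2×5 + 24×6 + 22×7 + 10×8 = 524
n = Σf = 95
Mean = 524 / 95 = 5.5158

5.516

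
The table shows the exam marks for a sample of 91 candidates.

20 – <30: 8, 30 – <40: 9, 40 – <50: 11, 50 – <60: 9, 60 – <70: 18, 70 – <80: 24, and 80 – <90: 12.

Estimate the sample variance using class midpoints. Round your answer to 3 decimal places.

349.573

Midpoints: 25, 35, 45, 55, 65, 75, 85
n = 91, Σfm = 5495, mean = 60.3846
Σfm² = 363275
Σf(m − x̄)² = Σfm² − (Σfm)²/n = 363275 − 5495²/91 = 31461.5385
Sample variance = 31461.5385 / 90 = 349.5726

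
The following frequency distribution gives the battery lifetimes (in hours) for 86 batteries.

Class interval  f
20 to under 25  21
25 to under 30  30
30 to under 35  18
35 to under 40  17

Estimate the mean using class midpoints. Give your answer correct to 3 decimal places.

Midpoints: 22.5, 27.5, 32.5, 37.5
Σfm = 21×22.5 + 30×27.5 + 18×32.5 + 17×37.5 = 2520
n = Σf = 86
Mean = 2520 / 86 = 29.3023

29.302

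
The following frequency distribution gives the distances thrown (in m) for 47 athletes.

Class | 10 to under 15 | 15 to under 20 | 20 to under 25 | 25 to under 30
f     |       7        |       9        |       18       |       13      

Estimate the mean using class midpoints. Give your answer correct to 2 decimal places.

Midpoints: 12.5, 17.5, 22.5, 27.5
Σfm = 7×12.5 + 9×17.5 + 18×22.5 + 13×27.5 = 1007.5
n = Σf = 47
Mean = 1007.5 / 47 = 21.4362

21.44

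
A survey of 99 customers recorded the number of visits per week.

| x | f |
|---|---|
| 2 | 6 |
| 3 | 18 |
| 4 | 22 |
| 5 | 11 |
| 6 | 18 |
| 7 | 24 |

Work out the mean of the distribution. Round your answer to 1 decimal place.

Values: 2, 3, 4, 5, 6, 7
Σfx = 6×2 + 18×3 + 22×4 + 11×5 + 18×6 + 24×7 = 485
n = Σf = 99
Mean = 485 / 99 = 4.8990

4.9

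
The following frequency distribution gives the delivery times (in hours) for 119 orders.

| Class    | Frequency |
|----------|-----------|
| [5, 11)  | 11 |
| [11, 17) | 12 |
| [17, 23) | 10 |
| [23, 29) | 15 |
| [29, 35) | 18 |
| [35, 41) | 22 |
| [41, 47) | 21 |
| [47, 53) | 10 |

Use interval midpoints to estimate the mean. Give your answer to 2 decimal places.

30.94

Midpoints: 8, 14, 20, 26, 32, 38, 44, 50
Σfm = 11×8 + 12×14 + 10×20 + 15×26 + 18×32 + 22×38 + 21×44 + 10×50 = 3682
n = Σf = 119
Mean = 3682 / 119 = 30.9412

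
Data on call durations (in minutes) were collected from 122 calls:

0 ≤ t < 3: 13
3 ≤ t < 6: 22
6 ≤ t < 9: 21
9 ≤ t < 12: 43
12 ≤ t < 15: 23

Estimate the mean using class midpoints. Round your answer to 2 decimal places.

8.51

Midpoints: 1.5, 4.5, 7.5, 10.5, 13.5
Σfm = 13×1.5 + 22×4.5 + 21×7.5 + 43×10.5 + 23×13.5 = 1038
n = Σf = 122
Mean = 1038 / 122 = 8.5082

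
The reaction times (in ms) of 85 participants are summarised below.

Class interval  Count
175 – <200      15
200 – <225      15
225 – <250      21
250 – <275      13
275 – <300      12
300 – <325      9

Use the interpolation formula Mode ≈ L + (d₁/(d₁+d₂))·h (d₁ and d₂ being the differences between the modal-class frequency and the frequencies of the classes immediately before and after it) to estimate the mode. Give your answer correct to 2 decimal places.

235.71

Modal class: 225 – <250 (highest frequency 21).
d₁ = 21 − 15 = 6, d₂ = 21 − 13 = 8
Mode ≈ 225 + (6/(6+8)) × 25 = 225 + 10.7143 = 235.7143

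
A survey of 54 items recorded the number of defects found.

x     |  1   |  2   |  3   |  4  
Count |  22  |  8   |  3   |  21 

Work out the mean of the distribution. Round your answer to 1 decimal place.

Values: 1, 2, 3, 4
Σfx = 22×1 + 8×2 + 3×3 + 21×4 = 131
n = Σf = 54
Mean = 131 / 54 = 2.4259

2.4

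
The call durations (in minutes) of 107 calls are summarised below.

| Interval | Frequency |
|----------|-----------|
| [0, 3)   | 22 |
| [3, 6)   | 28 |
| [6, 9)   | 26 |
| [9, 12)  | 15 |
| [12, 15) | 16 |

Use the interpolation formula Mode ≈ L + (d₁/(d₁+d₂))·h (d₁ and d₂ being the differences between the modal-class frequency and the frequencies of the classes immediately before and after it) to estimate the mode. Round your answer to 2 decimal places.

Modal class: [3, 6) (highest frequency 28).
d₁ = 28 − 22 = 6, d₂ = 28 − 26 = 2
Mode ≈ 3 + (6/(6+2)) × 3 = 3 + 2.2500 = 5.2500

5.25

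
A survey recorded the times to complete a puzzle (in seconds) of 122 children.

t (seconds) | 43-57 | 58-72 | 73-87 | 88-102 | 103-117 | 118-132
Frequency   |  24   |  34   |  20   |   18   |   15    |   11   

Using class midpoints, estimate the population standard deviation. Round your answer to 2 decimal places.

23.79

Midpoints: 50, 65, 80, 95, 110, 125
n = 122, Σfm = 9745, mean = 79.8770
Σfm² = 847475
Σf(m − x̄)² = Σfm² − (Σfm)²/n = 847475 − 9745²/122 = 69073.1557
Population variance = 69073.1557 / 122 = 566.1734
Standard deviation = √566.1734 = 23.7944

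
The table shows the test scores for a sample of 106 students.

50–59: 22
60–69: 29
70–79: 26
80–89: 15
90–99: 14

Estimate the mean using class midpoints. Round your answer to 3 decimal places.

Midpoints: 54.5, 64.5, 74.5, 84.5, 94.5
Σfm = 22×54.5 + 29×64.5 + 26×74.5 + 15×84.5 + 14×94.5 = 7597
n = Σf = 106
Mean = 7597 / 106 = 71.6698

71.670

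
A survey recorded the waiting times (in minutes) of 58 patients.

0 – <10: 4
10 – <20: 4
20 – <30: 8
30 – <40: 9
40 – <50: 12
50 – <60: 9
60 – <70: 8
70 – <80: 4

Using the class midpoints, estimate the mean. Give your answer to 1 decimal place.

Midpoints: 5, 15, 25, 35, 45, 55, 65, 75
Σfm = 4×5 + 4×15 + 8×25 + 9×35 + 12×45 + 9×55 + 8×65 + 4×75 = 2450
n = Σf = 58
Mean = 2450 / 58 = 42.2414

42.2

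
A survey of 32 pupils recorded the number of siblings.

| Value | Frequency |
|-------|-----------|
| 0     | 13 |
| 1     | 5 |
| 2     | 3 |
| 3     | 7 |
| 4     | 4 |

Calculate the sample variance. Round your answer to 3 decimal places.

2.323

Values: 0, 1, 2, 3, 4
n = 32, Σfx = 48, mean = 1.5000
Σfx² = 144
Σf(x − x̄)² = Σfx² − (Σfx)²/n = 144 − 48²/32 = 72.0000
Sample variance = 72.0000 / 31 = 2.3226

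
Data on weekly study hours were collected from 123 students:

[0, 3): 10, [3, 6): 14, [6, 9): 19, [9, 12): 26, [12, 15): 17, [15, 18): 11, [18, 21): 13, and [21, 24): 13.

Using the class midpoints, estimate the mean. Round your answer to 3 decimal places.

11.793

Midpoints: 1.5, 4.5, 7.5, 10.5, 13.5, 16.5, 19.5, 22.5
Σfm = 10×1.5 + 14×4.5 + 19×7.5 + 26×10.5 + 17×13.5 + 11×16.5 + 13×19.5 + 13×22.5 = 1450.5
n = Σf = 123
Mean = 1450.5 / 123 = 11.7927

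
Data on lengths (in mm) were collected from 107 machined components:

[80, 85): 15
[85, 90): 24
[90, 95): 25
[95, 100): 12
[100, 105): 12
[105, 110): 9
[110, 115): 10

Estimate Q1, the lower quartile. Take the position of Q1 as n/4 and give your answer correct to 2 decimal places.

Cumulative frequencies: 15, 39, 64, 76, 88, 97, 107
n = 107; position = n/4 = 26.75.
This falls in the class [85, 90): L = 85, F = 15, f = 24, h = 5.
Lower quartile ≈ 85 + ((26.75 − 15) / 24) × 5 = 87.4479

87.45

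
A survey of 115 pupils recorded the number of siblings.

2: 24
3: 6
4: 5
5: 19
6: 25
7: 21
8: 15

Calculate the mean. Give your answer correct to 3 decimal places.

5.200

Values: 2, 3, 4, 5, 6, 7, 8
Σfx = 24×2 + 6×3 + 5×4 + 19×5 + 25×6 + 21×7 + 15×8 = 598
n = Σf = 115
Mean = 598 / 115 = 5.2000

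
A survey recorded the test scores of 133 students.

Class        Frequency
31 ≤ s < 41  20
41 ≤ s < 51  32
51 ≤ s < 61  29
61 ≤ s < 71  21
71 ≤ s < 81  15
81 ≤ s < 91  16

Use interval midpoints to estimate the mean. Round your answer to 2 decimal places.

Midpoints: 36, 46, 56, 66, 76, 86
Σfm = 20×36 + 32×46 + 29×56 + 21×66 + 15×76 + 16×86 = 7718
n = Σf = 133
Mean = 7718 / 133 = 58.0301

58.03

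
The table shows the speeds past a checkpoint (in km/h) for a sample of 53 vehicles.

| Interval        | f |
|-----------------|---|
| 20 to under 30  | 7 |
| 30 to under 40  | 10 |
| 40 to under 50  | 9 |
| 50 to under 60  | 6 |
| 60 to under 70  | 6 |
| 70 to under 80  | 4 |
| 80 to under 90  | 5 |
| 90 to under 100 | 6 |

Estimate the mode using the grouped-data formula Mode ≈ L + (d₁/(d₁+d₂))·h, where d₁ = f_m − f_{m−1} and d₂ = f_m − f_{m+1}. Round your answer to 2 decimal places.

Modal class: 30 to under 40 (highest frequency 10).
d₁ = 10 − 7 = 3, d₂ = 10 − 9 = 1
Mode ≈ 30 + (3/(3+1)) × 10 = 30 + 7.5000 = 37.5000

37.50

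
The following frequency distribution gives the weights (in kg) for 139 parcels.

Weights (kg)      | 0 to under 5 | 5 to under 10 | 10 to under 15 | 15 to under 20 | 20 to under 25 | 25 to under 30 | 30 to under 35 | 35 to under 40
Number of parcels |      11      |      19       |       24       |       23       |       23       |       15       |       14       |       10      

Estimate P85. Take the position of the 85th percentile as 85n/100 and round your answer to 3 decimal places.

Cumulative frequencies: 11, 30, 54, 77, 100, 115, 129, 139
n = 139; position = 85n/100 = 118.15.
This falls in the class 30 to under 35: L = 30, F = 115, f = 14, h = 5.
85th percentile ≈ 30 + ((118.15 − 115) / 14) × 5 = 31.1250

31.125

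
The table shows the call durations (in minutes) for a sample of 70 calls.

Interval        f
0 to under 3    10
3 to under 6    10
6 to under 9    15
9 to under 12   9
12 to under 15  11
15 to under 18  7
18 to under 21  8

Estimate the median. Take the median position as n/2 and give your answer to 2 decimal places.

Cumulative frequencies: 10, 20, 35, 44, 55, 62, 70
n = 70; position = n/2 = 35.
This falls in the class 6 to under 9: L = 6, F = 20, f = 15, h = 3.
Median ≈ 6 + ((35 − 20) / 15) × 3 = 9.0000

9.00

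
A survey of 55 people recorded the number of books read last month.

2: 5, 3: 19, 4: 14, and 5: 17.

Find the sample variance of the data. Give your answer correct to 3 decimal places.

Values: 2, 3, 4, 5
n = 55, Σfx = 208, mean = 3.7818
Σfx² = 840
Σf(x − x̄)² = Σfx² − (Σfx)²/n = 840 − 208²/55 = 53.3818
Sample variance = 53.3818 / 54 = 0.9886

0.989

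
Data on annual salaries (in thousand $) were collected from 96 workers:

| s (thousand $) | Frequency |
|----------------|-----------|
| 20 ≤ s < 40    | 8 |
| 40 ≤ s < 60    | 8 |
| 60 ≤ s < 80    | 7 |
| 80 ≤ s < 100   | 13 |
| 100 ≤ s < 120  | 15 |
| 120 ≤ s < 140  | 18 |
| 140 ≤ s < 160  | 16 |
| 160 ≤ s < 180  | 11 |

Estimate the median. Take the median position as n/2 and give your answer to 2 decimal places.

Cumulative frequencies: 8, 16, 23, 36, 51, 69, 85, 96
n = 96; position = n/2 = 48.
This falls in the class 100 ≤ s < 120: L = 100, F = 36, f = 15, h = 20.
Median ≈ 100 + ((48 − 36) / 15) × 20 = 116.0000

116.00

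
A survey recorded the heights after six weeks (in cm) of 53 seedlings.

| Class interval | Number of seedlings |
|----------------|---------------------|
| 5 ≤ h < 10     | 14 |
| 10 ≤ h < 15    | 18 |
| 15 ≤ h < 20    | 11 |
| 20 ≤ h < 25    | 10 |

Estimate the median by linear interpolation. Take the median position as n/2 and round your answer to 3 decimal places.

13.472

Cumulative frequencies: 14, 32, 43, 53
n = 53; position = n/2 = 26.5.
This falls in the class 10 ≤ h < 15: L = 10, F = 14, f = 18, h = 5.
Median ≈ 10 + ((26.5 − 14) / 18) × 5 = 13.4722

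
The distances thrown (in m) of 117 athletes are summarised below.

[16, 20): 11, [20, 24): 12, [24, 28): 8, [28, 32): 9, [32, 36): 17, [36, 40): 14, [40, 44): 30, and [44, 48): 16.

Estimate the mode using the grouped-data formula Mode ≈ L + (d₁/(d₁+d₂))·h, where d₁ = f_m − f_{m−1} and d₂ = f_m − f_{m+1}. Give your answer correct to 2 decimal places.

Modal class: [40, 44) (highest frequency 30).
d₁ = 30 − 14 = 16, d₂ = 30 − 16 = 14
Mode ≈ 40 + (16/(16+14)) × 4 = 40 + 2.1333 = 42.1333

42.13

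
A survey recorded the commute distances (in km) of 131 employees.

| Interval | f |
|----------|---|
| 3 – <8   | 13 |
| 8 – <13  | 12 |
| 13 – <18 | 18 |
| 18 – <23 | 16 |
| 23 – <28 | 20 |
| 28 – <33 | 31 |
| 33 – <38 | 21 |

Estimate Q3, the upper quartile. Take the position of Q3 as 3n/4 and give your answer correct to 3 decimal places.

31.105

Cumulative frequencies: 13, 25, 43, 59, 79, 110, 131
n = 131; position = 3n/4 = 98.25.
This falls in the class 28 – <33: L = 28, F = 79, f = 31, h = 5.
Upper quartile ≈ 28 + ((98.25 − 79) / 31) × 5 = 31.1048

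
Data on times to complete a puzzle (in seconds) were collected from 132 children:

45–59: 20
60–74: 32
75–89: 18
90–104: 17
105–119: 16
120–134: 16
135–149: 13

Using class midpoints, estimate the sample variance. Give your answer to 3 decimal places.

858.922

Midpoints: 52, 67, 82, 97, 112, 127, 142
n = 132, Σfm = 11979, mean = 90.7500
Σfm² = 1199613
Σf(m − x̄)² = Σfm² − (Σfm)²/n = 1199613 − 11979²/132 = 112518.7500
Sample variance = 112518.7500 / 131 = 858.9218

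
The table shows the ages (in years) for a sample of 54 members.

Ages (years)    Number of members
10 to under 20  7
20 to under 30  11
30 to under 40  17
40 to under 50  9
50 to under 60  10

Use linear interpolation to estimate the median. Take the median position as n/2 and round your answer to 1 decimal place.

Cumulative frequencies: 7, 18, 35, 44, 54
n = 54; position = n/2 = 27.
This falls in the class 30 to under 40: L = 30, F = 18, f = 17, h = 10.
Median ≈ 30 + ((27 − 18) / 17) × 10 = 35.2941

35.3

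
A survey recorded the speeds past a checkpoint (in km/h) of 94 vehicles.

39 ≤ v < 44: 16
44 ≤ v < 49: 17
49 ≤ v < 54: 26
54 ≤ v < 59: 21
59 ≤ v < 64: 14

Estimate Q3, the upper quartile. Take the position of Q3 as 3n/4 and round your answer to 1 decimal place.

Cumulative frequencies: 16, 33, 59, 80, 94
n = 94; position = 3n/4 = 70.5.
This falls in the class 54 ≤ v < 59: L = 54, F = 59, f = 21, h = 5.
Upper quartile ≈ 54 + ((70.5 − 59) / 21) × 5 = 56.7381

56.7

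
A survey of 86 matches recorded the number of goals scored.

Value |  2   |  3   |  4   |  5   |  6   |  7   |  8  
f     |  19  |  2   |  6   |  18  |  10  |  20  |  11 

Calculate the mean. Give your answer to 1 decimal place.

5.2

Values: 2, 3, 4, 5, 6, 7, 8
Σfx = 19×2 + 2×3 + 6×4 + 18×5 + 10×6 + 20×7 + 11×8 = 446
n = Σf = 86
Mean = 446 / 86 = 5.1860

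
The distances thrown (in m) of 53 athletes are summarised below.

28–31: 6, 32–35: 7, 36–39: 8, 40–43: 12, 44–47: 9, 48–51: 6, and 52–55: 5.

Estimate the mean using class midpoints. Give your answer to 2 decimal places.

41.20

Midpoints: 29.5, 33.5, 37.5, 41.5, 45.5, 49.5, 53.5
Σfm = 6×29.5 + 7×33.5 + 8×37.5 + 12×41.5 + 9×45.5 + 6×49.5 + 5×53.5 = 2183.5
n = Σf = 53
Mean = 2183.5 / 53 = 41.1981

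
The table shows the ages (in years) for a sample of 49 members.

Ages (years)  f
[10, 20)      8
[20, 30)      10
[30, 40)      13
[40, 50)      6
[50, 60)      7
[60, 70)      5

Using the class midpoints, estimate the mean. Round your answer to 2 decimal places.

Midpoints: 15, 25, 35, 45, 55, 65
Σfm = 8×15 + 10×25 + 13×35 + 6×45 + 7×55 + 5×65 = 1805
n = Σf = 49
Mean = 1805 / 49 = 36.8367

36.84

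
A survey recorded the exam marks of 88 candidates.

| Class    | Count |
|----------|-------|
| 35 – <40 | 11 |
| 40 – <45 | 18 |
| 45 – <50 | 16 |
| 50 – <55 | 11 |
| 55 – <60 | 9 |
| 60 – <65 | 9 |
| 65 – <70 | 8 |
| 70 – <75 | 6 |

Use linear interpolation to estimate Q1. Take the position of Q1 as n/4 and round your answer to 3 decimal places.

Cumulative frequencies: 11, 29, 45, 56, 65, 74, 82, 88
n = 88; position = n/4 = 22.
This falls in the class 40 – <45: L = 40, F = 11, f = 18, h = 5.
Lower quartile ≈ 40 + ((22 − 11) / 18) × 5 = 43.0556

43.056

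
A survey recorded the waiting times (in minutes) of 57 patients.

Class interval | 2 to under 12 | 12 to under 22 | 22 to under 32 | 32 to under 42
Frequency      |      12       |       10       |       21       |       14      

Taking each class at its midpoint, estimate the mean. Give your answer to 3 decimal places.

Midpoints: 7, 17, 27, 37
Σfm = 12×7 + 10×17 + 21×27 + 14×37 = 1339
n = Σf = 57
Mean = 1339 / 57 = 23.4912

23.491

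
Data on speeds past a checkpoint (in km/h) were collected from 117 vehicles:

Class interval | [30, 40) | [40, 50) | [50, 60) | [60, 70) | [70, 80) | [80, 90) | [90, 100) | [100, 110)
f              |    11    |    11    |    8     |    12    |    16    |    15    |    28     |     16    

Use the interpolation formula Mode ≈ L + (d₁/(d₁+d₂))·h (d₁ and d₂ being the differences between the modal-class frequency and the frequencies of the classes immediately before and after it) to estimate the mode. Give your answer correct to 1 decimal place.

Modal class: [90, 100) (highest frequency 28).
d₁ = 28 − 15 = 13, d₂ = 28 − 16 = 12
Mode ≈ 90 + (13/(13+12)) × 10 = 90 + 5.2000 = 95.2000

95.2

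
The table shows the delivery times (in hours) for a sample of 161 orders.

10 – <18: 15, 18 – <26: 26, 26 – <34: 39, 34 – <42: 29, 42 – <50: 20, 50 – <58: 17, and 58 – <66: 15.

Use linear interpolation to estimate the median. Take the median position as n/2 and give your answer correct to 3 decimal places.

Cumulative frequencies: 15, 41, 80, 109, 129, 146, 161
n = 161; position = n/2 = 80.5.
This falls in the class 34 – <42: L = 34, F = 80, f = 29, h = 8.
Median ≈ 34 + ((80.5 − 80) / 29) × 8 = 34.1379

34.138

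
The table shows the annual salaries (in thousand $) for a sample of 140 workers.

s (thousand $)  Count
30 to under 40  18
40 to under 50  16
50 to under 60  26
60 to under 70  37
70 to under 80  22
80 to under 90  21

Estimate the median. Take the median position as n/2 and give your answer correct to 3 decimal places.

Cumulative frequencies: 18, 34, 60, 97, 119, 140
n = 140; position = n/2 = 70.
This falls in the class 60 to under 70: L = 60, F = 60, f = 37, h = 10.
Median ≈ 60 + ((70 − 60) / 37) × 10 = 62.7027

62.703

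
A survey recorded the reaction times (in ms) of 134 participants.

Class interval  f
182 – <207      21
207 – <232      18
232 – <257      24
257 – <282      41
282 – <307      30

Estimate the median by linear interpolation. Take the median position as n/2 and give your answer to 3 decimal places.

Cumulative frequencies: 21, 39, 63, 104, 134
n = 134; position = n/2 = 67.
This falls in the class 257 – <282: L = 257, F = 63, f = 41, h = 25.
Median ≈ 257 + ((67 − 63) / 41) × 25 = 259.4390

259.439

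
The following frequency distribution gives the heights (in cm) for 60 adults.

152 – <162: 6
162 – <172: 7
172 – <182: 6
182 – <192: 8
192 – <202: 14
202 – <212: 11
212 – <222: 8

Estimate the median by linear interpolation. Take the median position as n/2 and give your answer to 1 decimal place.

194.1

Cumulative frequencies: 6, 13, 19, 27, 41, 52, 60
n = 60; position = n/2 = 30.
This falls in the class 192 – <202: L = 192, F = 27, f = 14, h = 10.
Median ≈ 192 + ((30 − 27) / 14) × 10 = 194.1429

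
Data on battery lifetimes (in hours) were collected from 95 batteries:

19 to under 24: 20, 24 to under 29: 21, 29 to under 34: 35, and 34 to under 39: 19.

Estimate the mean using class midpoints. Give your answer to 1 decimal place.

29.3

Midpoints: 21.5, 26.5, 31.5, 36.5
Σfm = 20×21.5 + 21×26.5 + 35×31.5 + 19×36.5 = 2782.5
n = Σf = 95
Mean = 2782.5 / 95 = 29.2895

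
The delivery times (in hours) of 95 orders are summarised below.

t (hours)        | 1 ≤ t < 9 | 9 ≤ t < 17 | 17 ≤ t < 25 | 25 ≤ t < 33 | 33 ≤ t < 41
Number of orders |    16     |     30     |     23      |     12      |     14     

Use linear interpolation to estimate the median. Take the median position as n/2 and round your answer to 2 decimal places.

Cumulative frequencies: 16, 46, 69, 81, 95
n = 95; position = n/2 = 47.5.
This falls in the class 17 ≤ t < 25: L = 17, F = 46, f = 23, h = 8.
Median ≈ 17 + ((47.5 − 46) / 23) × 8 = 17.5217

17.52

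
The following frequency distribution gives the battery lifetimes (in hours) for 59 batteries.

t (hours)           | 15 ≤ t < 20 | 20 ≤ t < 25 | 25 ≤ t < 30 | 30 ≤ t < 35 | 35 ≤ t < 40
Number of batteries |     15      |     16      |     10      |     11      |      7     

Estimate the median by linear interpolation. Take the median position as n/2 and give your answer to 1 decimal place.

24.5

Cumulative frequencies: 15, 31, 41, 52, 59
n = 59; position = n/2 = 29.5.
This falls in the class 20 ≤ t < 25: L = 20, F = 15, f = 16, h = 5.
Median ≈ 20 + ((29.5 − 15) / 16) × 5 = 24.5312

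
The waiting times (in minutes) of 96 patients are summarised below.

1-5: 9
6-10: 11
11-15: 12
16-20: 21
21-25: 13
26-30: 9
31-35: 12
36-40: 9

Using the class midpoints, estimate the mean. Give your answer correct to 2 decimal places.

Midpoints: 3, 8, 13, 18, 23, 28, 33, 38
Σfm = 9×3 + 11×8 + 12×13 + 21×18 + 13×23 + 9×28 + 12×33 + 9×38 = 1938
n = Σf = 96
Mean = 1938 / 96 = 20.1875

20.19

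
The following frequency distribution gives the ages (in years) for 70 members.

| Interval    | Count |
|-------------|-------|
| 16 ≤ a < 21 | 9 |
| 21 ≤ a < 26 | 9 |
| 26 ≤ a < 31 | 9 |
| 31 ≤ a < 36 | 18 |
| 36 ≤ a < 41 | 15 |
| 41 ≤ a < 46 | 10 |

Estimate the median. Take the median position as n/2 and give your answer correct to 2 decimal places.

33.22

Cumulative frequencies: 9, 18, 27, 45, 60, 70
n = 70; position = n/2 = 35.
This falls in the class 31 ≤ a < 36: L = 31, F = 27, f = 18, h = 5.
Median ≈ 31 + ((35 − 27) / 18) × 5 = 33.2222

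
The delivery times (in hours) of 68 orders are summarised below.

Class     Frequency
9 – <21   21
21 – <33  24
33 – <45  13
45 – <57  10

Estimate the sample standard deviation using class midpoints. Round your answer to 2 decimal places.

12.43

Midpoints: 15, 27, 39, 51
n = 68, Σfm = 1980, mean = 29.1176
Σfm² = 68004
Σf(m − x̄)² = Σfm² − (Σfm)²/n = 68004 − 1980²/68 = 10351.0588
Sample variance = 10351.0588 / 67 = 154.4934
Standard deviation = √154.4934 = 12.4295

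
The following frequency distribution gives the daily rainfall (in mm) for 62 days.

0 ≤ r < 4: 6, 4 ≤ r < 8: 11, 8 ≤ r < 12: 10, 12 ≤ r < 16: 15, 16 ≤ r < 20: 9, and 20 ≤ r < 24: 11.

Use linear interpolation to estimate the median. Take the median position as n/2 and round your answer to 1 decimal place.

Cumulative frequencies: 6, 17, 27, 42, 51, 62
n = 62; position = n/2 = 31.
This falls in the class 12 ≤ r < 16: L = 12, F = 27, f = 15, h = 4.
Median ≈ 12 + ((31 − 27) / 15) × 4 = 13.0667

13.1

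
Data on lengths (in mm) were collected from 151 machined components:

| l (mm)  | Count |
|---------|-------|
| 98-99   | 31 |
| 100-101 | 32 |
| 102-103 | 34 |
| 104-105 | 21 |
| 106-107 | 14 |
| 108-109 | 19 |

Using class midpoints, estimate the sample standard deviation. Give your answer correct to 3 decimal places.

3.278

Midpoints: 98.5, 100.5, 102.5, 104.5, 106.5, 108.5
n = 151, Σfm = 15501.5, mean = 102.6589
Σfm² = 1592979.75
Σf(m − x̄)² = Σfm² − (Σfm)²/n = 1592979.75 − 15501.5²/151 = 1612.1854
Sample variance = 1612.1854 / 150 = 10.7479
Standard deviation = √10.7479 = 3.2784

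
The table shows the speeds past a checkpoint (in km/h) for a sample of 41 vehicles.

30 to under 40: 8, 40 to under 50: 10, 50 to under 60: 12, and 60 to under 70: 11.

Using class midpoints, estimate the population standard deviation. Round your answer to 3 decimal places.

10.765

Midpoints: 35, 45, 55, 65
n = 41, Σfm = 2105, mean = 51.3415
Σfm² = 112825
Σf(m − x̄)² = Σfm² − (Σfm)²/n = 112825 − 2105²/41 = 4751.2195
Population variance = 4751.2195 / 41 = 115.8834
Standard deviation = √115.8834 = 10.7649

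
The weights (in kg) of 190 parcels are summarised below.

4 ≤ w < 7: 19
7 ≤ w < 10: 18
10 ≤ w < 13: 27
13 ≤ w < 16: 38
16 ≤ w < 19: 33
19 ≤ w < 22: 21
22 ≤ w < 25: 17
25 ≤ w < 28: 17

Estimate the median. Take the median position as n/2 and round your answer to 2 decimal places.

15.45

Cumulative frequencies: 19, 37, 64, 102, 135, 156, 173, 190
n = 190; position = n/2 = 95.
This falls in the class 13 ≤ w < 16: L = 13, F = 64, f = 38, h = 3.
Median ≈ 13 + ((95 − 64) / 38) × 3 = 15.4474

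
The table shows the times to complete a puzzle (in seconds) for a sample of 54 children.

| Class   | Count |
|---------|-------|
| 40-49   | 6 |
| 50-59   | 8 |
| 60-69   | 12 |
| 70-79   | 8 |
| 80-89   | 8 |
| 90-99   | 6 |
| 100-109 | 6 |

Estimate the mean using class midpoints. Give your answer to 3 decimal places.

73.019

Midpoints: 44.5, 54.5, 64.5, 74.5, 84.5, 94.5, 104.5
Σfm = 6×44.5 + 8×54.5 + 12×64.5 + 8×74.5 + 8×84.5 + 6×94.5 + 6×104.5 = 3943
n = Σf = 54
Mean = 3943 / 54 = 73.0185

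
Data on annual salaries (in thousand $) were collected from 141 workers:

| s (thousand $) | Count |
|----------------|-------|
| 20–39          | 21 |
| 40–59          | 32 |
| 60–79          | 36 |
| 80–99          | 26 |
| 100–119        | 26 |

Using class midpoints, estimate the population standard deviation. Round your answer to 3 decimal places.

Midpoints: 29.5, 49.5, 69.5, 89.5, 109.5
n = 141, Σfm = 9879.5, mean = 70.0674
Σfm² = 790585.25
Σf(m − x̄)² = Σfm² − (Σfm)²/n = 790585.25 − 9879.5²/141 = 98354.6099
Population variance = 98354.6099 / 141 = 697.5504
Standard deviation = √697.5504 = 26.4112

26.411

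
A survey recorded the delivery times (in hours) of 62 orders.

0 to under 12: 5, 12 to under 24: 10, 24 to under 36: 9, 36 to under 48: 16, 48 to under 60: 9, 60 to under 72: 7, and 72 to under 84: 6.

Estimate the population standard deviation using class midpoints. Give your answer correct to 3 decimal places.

20.721

Midpoints: 6, 18, 30, 42, 54, 66, 78
n = 62, Σfm = 2568, mean = 41.4194
Σfm² = 132984
Σf(m − x̄)² = Σfm² − (Σfm)²/n = 132984 − 2568²/62 = 26619.0968
Population variance = 26619.0968 / 62 = 429.3403
Standard deviation = √429.3403 = 20.7205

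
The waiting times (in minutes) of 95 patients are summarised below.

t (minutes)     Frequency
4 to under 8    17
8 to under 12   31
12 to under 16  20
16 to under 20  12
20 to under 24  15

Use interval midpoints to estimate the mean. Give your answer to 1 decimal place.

Midpoints: 6, 10, 14, 18, 22
Σfm = 17×6 + 31×10 + 20×14 + 12×18 + 15×22 = 1238
n = Σf = 95
Mean = 1238 / 95 = 13.0316

13.0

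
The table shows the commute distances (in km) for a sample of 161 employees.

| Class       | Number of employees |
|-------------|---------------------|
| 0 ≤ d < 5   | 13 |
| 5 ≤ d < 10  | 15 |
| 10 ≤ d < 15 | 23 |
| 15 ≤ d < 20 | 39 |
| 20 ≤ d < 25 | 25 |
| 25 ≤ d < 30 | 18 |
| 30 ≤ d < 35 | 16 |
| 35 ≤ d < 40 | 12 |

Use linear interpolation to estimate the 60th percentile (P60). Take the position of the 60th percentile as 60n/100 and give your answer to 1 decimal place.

Cumulative frequencies: 13, 28, 51, 90, 115, 133, 149, 161
n = 161; position = 60n/100 = 96.6.
This falls in the class 20 ≤ d < 25: L = 20, F = 90, f = 25, h = 5.
60th percentile ≈ 20 + ((96.6 − 90) / 25) × 5 = 21.3200

21.3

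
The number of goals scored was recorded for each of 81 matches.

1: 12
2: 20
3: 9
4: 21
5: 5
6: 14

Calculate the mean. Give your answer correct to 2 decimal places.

3.36

Values: 1, 2, 3, 4, 5, 6
Σfx = 12×1 + 20×2 + 9×3 + 21×4 + 5×5 + 14×6 = 272
n = Σf = 81
Mean = 272 / 81 = 3.3580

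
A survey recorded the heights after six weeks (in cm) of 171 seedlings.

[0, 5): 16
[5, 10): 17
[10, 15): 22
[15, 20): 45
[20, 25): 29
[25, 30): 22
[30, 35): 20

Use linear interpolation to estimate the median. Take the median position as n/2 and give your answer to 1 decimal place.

18.4

Cumulative frequencies: 16, 33, 55, 100, 129, 151, 171
n = 171; position = n/2 = 85.5.
This falls in the class [15, 20): L = 15, F = 55, f = 45, h = 5.
Median ≈ 15 + ((85.5 − 55) / 45) × 5 = 18.3889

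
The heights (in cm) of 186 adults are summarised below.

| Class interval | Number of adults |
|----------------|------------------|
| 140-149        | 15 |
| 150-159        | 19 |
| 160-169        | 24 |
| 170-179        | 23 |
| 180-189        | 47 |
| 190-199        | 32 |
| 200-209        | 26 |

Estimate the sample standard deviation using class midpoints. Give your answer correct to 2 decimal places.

18.13

Midpoints: 144.5, 154.5, 164.5, 174.5, 184.5, 194.5, 204.5
n = 186, Σfm = 33277, mean = 178.9086
Σfm² = 6014326.5
Σf(m − x̄)² = Σfm² − (Σfm)²/n = 6014326.5 − 33277²/186 = 60784.9462
Sample variance = 60784.9462 / 185 = 328.5673
Standard deviation = √328.5673 = 18.1264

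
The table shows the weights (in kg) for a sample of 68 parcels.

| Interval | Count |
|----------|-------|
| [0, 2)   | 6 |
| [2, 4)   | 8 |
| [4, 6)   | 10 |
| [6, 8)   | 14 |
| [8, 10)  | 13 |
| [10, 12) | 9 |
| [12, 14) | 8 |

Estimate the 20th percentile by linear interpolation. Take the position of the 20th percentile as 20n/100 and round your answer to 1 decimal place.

3.9

Cumulative frequencies: 6, 14, 24, 38, 51, 60, 68
n = 68; position = 20n/100 = 13.6.
This falls in the class [2, 4): L = 2, F = 6, f = 8, h = 2.
20th percentile ≈ 2 + ((13.6 − 6) / 8) × 2 = 3.9000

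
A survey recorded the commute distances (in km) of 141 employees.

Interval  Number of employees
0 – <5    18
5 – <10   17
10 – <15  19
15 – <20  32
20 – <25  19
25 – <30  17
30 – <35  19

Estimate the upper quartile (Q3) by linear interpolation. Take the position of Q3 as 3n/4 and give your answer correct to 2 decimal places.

Cumulative frequencies: 18, 35, 54, 86, 105, 122, 141
n = 141; position = 3n/4 = 105.75.
This falls in the class 25 – <30: L = 25, F = 105, f = 17, h = 5.
Upper quartile ≈ 25 + ((105.75 − 105) / 17) × 5 = 25.2206

25.22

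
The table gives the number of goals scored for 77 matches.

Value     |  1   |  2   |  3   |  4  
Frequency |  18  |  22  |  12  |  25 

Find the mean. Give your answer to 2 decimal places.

2.57

Values: 1, 2, 3, 4
Σfx = 18×1 + 22×2 + 12×3 + 25×4 = 198
n = Σf = 77
Mean = 198 / 77 = 2.5714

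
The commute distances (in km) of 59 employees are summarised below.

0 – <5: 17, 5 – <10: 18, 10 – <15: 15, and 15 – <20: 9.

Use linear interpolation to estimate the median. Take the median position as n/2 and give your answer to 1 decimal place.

Cumulative frequencies: 17, 35, 50, 59
n = 59; position = n/2 = 29.5.
This falls in the class 5 – <10: L = 5, F = 17, f = 18, h = 5.
Median ≈ 5 + ((29.5 − 17) / 18) × 5 = 8.4722

8.5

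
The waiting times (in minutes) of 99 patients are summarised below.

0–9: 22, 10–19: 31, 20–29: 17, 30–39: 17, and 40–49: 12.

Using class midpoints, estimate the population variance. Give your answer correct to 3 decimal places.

Midpoints: 4.5, 14.5, 24.5, 34.5, 44.5
n = 99, Σfm = 2085.5, mean = 21.0657
Σfm² = 61164.75
Σf(m − x̄)² = Σfm² − (Σfm)²/n = 61164.75 − 2085.5²/99 = 17232.3232
Population variance = 17232.3232 / 99 = 174.0639

174.064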